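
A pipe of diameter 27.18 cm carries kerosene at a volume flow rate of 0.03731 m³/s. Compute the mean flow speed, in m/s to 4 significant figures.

Q = 0.03731 m³/s = 0.03731 m³/s.
v = Q/A = 0.03731 / 0.05802 = 0.6430 m/s.

v ≈ 0.6430 m/s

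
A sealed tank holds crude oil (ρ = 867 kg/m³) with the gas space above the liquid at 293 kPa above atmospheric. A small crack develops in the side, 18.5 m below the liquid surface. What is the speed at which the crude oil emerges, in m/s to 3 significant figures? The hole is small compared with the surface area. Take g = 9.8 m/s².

Take point 1 at the surface (v₁ ≈ 0) and point 2 at the hole (at atmospheric pressure). Bernoulli: P₁ + ρg h = P_atm + ½ρv₂².
With P₁ − P_atm = 293000 Pa, v₂ = √(2gh + 2ΔP/ρ) = √(2·9.8·18.5 + 2·293000/867) = 32.2 m/s.

v = 32.2 m/s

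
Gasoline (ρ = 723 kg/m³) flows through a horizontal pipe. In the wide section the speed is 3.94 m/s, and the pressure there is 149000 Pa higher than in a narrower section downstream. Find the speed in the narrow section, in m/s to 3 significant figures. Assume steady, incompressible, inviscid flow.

With h₁ = h₂, rearranging Bernoulli gives v₂ = √(v₁² + 2ΔP/ρ).
v₂ = √(3.94² + 2·149000/723) = √(15.5 + 412) = 20.7 m/s.

v₂ ≈ 20.7 m/s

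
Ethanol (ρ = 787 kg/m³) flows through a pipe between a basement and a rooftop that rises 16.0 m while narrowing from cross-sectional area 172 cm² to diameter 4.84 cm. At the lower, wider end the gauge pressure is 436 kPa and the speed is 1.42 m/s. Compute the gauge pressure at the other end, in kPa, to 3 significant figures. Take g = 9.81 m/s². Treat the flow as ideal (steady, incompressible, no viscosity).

Continuity gives A₁v₁ = A₂v₂, so v₂ = (172 cm²)/(18.4 cm²) × 1.42 m/s = 13.3 m/s.
Applying Bernoulli between the two ends and solving for P₂: P₂ = P₁ + ½ρ(v₁² − v₂²) − ρgΔh.
P₂ = 436000 + ½·787·(1.42² − 13.3²) − 787·9.81·(+16.0) = 436000 + (-68600) − (124000) = 244000 Pa.

244 kPa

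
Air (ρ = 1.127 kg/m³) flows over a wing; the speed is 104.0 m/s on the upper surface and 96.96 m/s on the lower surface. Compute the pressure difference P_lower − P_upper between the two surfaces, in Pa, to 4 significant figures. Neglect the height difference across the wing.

With negligible Δh, P + ½ρv² is constant, so P_low − P_up = ½ρ(v_up² − v_low²).
ΔP = ½·1.127·(104.0² − 96.96²) = 797.2 Pa.

797.2 Pa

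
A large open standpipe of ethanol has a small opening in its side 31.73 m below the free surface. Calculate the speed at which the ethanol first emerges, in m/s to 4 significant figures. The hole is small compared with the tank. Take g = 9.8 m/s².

24.94 m/s

With the surface at rest and both surface and jet at atmospheric pressure, Bernoulli gives ρg h = ½ρv², so v = √(2gh) = √(2·9.8·31.73) = 24.94 m/s.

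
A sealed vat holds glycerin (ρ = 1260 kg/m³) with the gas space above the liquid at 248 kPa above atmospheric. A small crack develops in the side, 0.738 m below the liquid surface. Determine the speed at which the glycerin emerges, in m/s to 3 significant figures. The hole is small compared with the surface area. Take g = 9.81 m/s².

v = 20.2 m/s

Take point 1 at the surface (v₁ ≈ 0) and point 2 at the hole (at atmospheric pressure). Bernoulli: P₁ + ρg h = P_atm + ½ρv₂².
With P₁ − P_atm = 248000 Pa, v₂ = √(2gh + 2ΔP/ρ) = √(2·9.81·0.738 + 2·248000/1260) = 20.2 m/s.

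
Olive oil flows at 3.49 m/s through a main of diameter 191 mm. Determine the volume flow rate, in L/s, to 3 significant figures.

Q = A·v = 0.0287 m² × 3.49 m/s = 0.1000 m³/s.
Converting: 0.1000 m³/s × 1000 = 100.0 L/s.

100.0 L/s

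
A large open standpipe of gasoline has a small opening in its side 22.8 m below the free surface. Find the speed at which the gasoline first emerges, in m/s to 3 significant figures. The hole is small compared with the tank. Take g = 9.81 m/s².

v ≈ 21.2 m/s

Bernoulli from surface to hole (P equal, v_surface ≈ 0): v = √(2gh) = √(2×9.81×22.8) = 21.2 m/s.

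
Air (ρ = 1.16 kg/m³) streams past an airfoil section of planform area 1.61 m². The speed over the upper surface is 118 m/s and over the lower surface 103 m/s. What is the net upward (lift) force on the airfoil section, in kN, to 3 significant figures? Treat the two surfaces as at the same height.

The faster flow above has the lower pressure; Bernoulli (same height) gives ΔP = ½ρ(v_up² − v_low²).
ΔP = ½·1.16·(118² − 103²) = 1920 Pa.
Lift = ΔP · A = 1920 × 1.61 = 3100 N.

F = 3.10 kN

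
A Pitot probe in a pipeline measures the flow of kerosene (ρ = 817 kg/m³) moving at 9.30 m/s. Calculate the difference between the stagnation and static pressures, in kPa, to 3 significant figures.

Bernoulli between the free stream and the stagnation point: ½ρv² = P_stag − P_static.
ΔP = ½·817·9.30² = 35300 Pa.

ΔP = 35.3 kPa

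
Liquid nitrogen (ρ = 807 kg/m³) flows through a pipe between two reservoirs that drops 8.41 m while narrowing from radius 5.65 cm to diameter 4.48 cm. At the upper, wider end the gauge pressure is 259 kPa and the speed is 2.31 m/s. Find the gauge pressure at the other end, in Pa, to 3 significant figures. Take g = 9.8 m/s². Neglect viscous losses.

P₂ ≈ 241000 Pa

By continuity, v₂ = v₁·A₁/A₂ = 2.31·(100/15.8) = 14.7 m/s.
Bernoulli: P₁ + ½ρv₁² + ρg h₁ = P₂ + ½ρv₂² + ρg h₂, so P₂ = P₁ + ½ρ(v₁² − v₂²) − ρg(h₂ − h₁).
P₂ = 259000 + ½·807·(2.31² − 14.7²) − 807·9.8·(−8.41) = 259000 + (-85000) − (-66500) = 241000 Pa.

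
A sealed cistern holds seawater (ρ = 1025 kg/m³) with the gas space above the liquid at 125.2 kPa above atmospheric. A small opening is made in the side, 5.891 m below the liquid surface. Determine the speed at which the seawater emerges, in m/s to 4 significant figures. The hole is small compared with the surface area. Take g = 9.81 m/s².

v ≈ 18.97 m/s

Take point 1 at the surface (v₁ ≈ 0) and point 2 at the hole (at atmospheric pressure). Bernoulli: P₁ + ρg h = P_atm + ½ρv₂².
With P₁ − P_atm = 125200 Pa, v₂ = √(2gh + 2ΔP/ρ) = √(2·9.81·5.891 + 2·125200/1025) = 18.97 m/s.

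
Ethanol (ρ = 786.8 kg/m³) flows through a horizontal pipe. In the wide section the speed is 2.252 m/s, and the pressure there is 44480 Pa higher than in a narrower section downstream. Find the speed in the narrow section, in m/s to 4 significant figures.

v₂ = 10.87 m/s

Along the level pipe P + ½ρv² is conserved, hence v₂² = v₁² + 2(P₁ − P₂)/ρ.
v₂ = √(2.252² + 2·44480/786.8) = √(5.072 + 113.1) = 10.87 m/s.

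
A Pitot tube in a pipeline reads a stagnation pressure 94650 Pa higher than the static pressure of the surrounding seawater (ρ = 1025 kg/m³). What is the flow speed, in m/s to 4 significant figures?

Bernoulli between the free stream and the stagnation point: ½ρv² = P_stag − P_static.
v = √(2ΔP/ρ) = √(2·94650/1025) = 13.59 m/s.

v ≈ 13.59 m/s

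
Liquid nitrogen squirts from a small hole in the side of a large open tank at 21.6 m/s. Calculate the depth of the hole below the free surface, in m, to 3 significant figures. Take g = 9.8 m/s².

23.8 m

Inverting v = √(2gh) gives h = v² / 2g.
h = 21.6²/(2·9.8) = 467/19.60 = 23.8 m.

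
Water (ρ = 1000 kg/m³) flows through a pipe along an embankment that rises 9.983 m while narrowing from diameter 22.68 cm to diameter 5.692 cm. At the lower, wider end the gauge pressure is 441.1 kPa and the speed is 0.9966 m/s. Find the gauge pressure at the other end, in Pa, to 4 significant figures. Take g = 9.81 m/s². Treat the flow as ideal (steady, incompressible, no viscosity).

218500 Pa

The volume flow rate is constant, so v₂ = (A₁/A₂)v₁ = (404.0/25.45)·0.9966 = 15.82 m/s.
Bernoulli: P₁ + ½ρv₁² + ρg h₁ = P₂ + ½ρv₂² + ρg h₂, so P₂ = P₁ + ½ρ(v₁² − v₂²) − ρg(h₂ − h₁).
P₂ = 441100 + ½·1000·(0.9966² − 15.82²) − 1000·9.81·(+9.983) = 441100 + (-124700) − (97930) = 218500 Pa.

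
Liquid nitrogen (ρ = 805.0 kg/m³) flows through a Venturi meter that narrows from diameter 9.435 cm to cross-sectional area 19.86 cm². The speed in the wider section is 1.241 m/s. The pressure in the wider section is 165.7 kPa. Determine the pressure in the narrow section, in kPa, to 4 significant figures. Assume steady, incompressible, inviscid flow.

P₂ = 158.6 kPa

By continuity, v₂ = v₁·A₁/A₂ = 1.241·(69.92/19.86) = 4.369 m/s.
Bernoulli (h₁ = h₂): P₁ − P₂ = ½ρ(v₂² − v₁²).
P₂ = P₁ − ½ρ(v₂² − v₁²) = 165700 − ½·805.0·(4.369² − 1.241²) = 165700 − 7063 = 158600 Pa.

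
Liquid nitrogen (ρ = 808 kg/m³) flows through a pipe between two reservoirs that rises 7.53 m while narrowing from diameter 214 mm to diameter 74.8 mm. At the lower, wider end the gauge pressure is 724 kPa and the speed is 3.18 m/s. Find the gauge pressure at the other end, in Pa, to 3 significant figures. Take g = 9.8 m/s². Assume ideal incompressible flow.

By continuity, v₂ = v₁·A₁/A₂ = 3.18·(360/43.9) = 26.0 m/s.
Bernoulli: P₁ + ½ρv₁² + ρg h₁ = P₂ + ½ρv₂² + ρg h₂, so P₂ = P₁ + ½ρ(v₁² − v₂²) − ρg(h₂ − h₁).
P₂ = 724000 + ½·808·(3.18² − 26.0²) − 808·9.8·(+7.53) = 724000 + (-270000) − (59600) = 395000 Pa.

P₂ ≈ 395000 Pa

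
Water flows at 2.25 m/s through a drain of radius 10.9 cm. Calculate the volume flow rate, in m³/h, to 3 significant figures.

Q = A·v = 0.0373 m² × 2.25 m/s = 0.0840 m³/s.
Converting: 0.0840 m³/s × 3600 = 302 m³/h.

Q ≈ 302 m³/h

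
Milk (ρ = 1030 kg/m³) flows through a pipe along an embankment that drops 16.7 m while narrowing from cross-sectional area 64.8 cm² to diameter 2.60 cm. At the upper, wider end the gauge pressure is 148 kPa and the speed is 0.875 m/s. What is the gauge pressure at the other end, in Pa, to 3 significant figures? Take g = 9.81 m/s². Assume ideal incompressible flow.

P₂ ≈ 258000 Pa

By continuity, v₂ = v₁·A₁/A₂ = 0.875·(64.8/5.31) = 10.7 m/s.
Energy conservation along the streamline gives P₂ = P₁ − ½ρ(v₂² − v₁²) − ρg(h₂ − h₁).
P₂ = 148000 + ½·1030·(0.875² − 10.7²) − 1030·9.81·(−16.7) = 148000 + (-58300) − (-169000) = 258000 Pa.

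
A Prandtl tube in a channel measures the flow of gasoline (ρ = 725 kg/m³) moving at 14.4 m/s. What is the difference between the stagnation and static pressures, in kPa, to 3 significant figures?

At the stagnation point the flow is brought to rest, so Bernoulli gives P_stag − P_static = ½ρv².
ΔP = ½·725·14.4² = 75200 Pa.

ΔP ≈ 75.2 kPa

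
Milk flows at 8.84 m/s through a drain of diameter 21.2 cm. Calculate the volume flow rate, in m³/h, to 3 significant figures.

Q ≈ 1120 m³/h

Q = A·v = 0.0353 m² × 8.84 m/s = 0.312 m³/s.
Converting: 0.312 m³/s × 3600 = 1120 m³/h.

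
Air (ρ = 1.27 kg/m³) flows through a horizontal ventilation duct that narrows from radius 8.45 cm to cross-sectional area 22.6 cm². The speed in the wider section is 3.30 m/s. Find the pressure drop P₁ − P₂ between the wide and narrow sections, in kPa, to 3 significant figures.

0.674 kPa

The volume flow rate is constant, so v₂ = (A₁/A₂)v₁ = (224/22.6)·3.30 = 32.8 m/s.
Bernoulli (h₁ = h₂): P₁ − P₂ = ½ρ(v₂² − v₁²).
P₁ − P₂ = ½·1.27·(32.8² − 3.30²) = ½·1.27·1060 = 674 Pa.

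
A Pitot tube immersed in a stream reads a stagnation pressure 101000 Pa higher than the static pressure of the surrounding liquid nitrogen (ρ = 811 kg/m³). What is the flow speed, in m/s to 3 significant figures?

The dynamic pressure equals the rise in static pressure at the stagnation point: ΔP = ½ρv².
v = √(2ΔP/ρ) = √(2·101000/811) = 15.8 m/s.

v = 15.8 m/s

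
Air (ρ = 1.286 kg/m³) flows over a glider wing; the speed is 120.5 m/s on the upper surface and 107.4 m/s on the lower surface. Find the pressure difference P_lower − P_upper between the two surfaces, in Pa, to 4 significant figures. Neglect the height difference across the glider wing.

With negligible Δh, P + ½ρv² is constant, so P_low − P_up = ½ρ(v_up² − v_low²).
ΔP = ½·1.286·(120.5² − 107.4²) = 1920 Pa.

ΔP ≈ 1920 Pa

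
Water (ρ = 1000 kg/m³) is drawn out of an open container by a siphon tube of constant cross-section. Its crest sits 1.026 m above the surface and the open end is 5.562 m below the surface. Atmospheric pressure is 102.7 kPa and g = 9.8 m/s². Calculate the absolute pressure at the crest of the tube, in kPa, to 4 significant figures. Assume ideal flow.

From the surface to the outlet (both open to atmosphere, surface at rest): v = √(2g·h_out) = √(2·9.8·5.562) = 10.44 m/s.
With constant cross-section the crest speed equals v; applying Bernoulli from the surface up to the crest, P_top = P_atm − ½ρv² − ρg·h_top.
P_top = 102700 − ½·1000·10.44² − 1000·9.8·1.026 = 38140 Pa.

P_top ≈ 38.14 kPa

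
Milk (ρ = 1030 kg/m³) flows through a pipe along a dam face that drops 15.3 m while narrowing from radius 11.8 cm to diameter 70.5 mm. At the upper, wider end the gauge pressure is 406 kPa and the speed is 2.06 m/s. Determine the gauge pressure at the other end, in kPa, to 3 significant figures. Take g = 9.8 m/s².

288 kPa

Continuity gives A₁v₁ = A₂v₂, so v₂ = (437 cm²)/(39.0 cm²) × 2.06 m/s = 23.1 m/s.
Energy conservation along the streamline gives P₂ = P₁ − ½ρ(v₂² − v₁²) − ρg(h₂ − h₁).
P₂ = 406000 + ½·1030·(2.06² − 23.1²) − 1030·9.8·(−15.3) = 406000 + (-272000) − (-154000) = 288000 Pa.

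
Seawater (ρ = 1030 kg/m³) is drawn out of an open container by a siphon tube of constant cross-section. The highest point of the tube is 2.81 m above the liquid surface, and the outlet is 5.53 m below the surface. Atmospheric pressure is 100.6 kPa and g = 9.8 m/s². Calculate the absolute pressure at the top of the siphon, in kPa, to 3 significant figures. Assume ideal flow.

16.4 kPa

Bernoulli surface→outlet gives ½v² = g·h_out, so v = √(2·9.8·5.53) = 10.4 m/s.
Continuity keeps v the same throughout the tube; from surface to crest, P_atm + 0 = P_top + ½ρv² + ρg·h_top.
P_top = 100600 − ½·1030·10.4² − 1030·9.8·2.81 = 16400 Pa.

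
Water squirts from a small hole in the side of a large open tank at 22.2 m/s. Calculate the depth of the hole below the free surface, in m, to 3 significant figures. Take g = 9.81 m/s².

h = 25.1 m

Inverting v = √(2gh) gives h = v² / 2g.
h = 22.2²/(2·9.81) = 493/19.62 = 25.1 m.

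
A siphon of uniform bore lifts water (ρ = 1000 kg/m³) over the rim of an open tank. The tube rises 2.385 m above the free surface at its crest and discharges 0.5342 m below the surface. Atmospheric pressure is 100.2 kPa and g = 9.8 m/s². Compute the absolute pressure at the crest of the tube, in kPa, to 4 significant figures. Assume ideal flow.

Bernoulli surface→outlet gives ½v² = g·h_out, so v = √(2·9.8·0.5342) = 3.236 m/s.
Continuity keeps v the same throughout the tube; from surface to crest, P_atm + 0 = P_top + ½ρv² + ρg·h_top.
P_top = 100200 − ½·1000·3.236² − 1000·9.8·2.385 = 71590 Pa.

71.59 kPa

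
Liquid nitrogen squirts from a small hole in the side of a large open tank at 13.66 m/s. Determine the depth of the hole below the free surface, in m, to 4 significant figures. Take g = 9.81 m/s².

h ≈ 9.510 m

For a small hole in a large open tank, ½v² = gh, giving h = v²/(2g).
h = 13.66²/(2·9.81) = 186.6/19.62 = 9.510 m.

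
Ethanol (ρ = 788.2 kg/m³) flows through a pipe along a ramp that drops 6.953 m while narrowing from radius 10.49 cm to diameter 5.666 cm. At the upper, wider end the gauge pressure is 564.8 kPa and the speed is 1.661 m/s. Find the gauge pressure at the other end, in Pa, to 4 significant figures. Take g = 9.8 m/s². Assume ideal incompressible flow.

P₂ ≈ 415200 Pa

Continuity gives A₁v₁ = A₂v₂, so v₂ = (345.7 cm²)/(25.21 cm²) × 1.661 m/s = 22.77 m/s.
Energy conservation along the streamline gives P₂ = P₁ − ½ρ(v₂² − v₁²) − ρg(h₂ − h₁).
P₂ = 564800 + ½·788.2·(1.661² − 22.77²) − 788.2·9.8·(−6.953) = 564800 + (-203300) − (-53710) = 415200 Pa.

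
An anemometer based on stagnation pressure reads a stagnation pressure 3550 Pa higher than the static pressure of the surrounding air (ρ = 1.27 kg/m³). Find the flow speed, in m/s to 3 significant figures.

v ≈ 74.8 m/s

The dynamic pressure equals the rise in static pressure at the stagnation point: ΔP = ½ρv².
v = √(2ΔP/ρ) = √(2·3550/1.27) = 74.8 m/s.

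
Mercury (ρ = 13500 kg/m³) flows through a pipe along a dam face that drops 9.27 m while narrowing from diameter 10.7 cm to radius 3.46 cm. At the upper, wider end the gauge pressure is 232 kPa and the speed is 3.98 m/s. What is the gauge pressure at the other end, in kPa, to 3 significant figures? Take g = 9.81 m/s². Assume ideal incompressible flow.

P₂ ≈ 955 kPa

The volume flow rate is constant, so v₂ = (A₁/A₂)v₁ = (89.9/37.6)·3.98 = 9.52 m/s.
Bernoulli: P₁ + ½ρv₁² + ρg h₁ = P₂ + ½ρv₂² + ρg h₂, so P₂ = P₁ + ½ρ(v₁² − v₂²) − ρg(h₂ − h₁).
P₂ = 232000 + ½·13500·(3.98² − 9.52²) − 13500·9.81·(−9.27) = 232000 + (-504000) − (-1230000) = 955000 Pa.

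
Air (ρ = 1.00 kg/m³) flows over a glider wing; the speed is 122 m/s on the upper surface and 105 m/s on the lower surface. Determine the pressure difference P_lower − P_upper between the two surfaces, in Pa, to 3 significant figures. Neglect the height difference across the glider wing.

With negligible Δh, P + ½ρv² is constant, so P_low − P_up = ½ρ(v_up² − v_low²).
ΔP = ½·1.00·(122² − 105²) = 1930 Pa.

1930 Pa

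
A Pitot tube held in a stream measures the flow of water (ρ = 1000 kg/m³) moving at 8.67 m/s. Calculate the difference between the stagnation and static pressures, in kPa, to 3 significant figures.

Bernoulli between the free stream and the stagnation point: ½ρv² = P_stag − P_static.
ΔP = ½·1000·8.67² = 37600 Pa.

ΔP ≈ 37.6 kPa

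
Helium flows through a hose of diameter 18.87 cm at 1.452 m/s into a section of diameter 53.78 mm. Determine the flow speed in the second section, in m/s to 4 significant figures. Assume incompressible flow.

17.88 m/s

The volume flow rate is constant, so v₂ = (A₁/A₂)v₁ = (279.7/22.72)·1.452 = 17.88 m/s.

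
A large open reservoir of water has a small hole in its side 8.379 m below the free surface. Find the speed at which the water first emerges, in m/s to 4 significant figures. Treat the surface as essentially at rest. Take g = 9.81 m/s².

With the surface at rest and both surface and jet at atmospheric pressure, Bernoulli gives ρg h = ½ρv², so v = √(2gh) = √(2·9.81·8.379) = 12.82 m/s.

v ≈ 12.82 m/s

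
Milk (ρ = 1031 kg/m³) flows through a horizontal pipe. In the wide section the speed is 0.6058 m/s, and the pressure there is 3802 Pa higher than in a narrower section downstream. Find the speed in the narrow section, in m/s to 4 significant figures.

v₂ ≈ 2.783 m/s

Horizontal Bernoulli: P₁ + ½ρv₁² = P₂ + ½ρv₂², so v₂² = v₁² + 2(P₁ − P₂)/ρ.
v₂ = √(0.6058² + 2·3802/1031) = √(0.3670 + 7.375) = 2.783 m/s.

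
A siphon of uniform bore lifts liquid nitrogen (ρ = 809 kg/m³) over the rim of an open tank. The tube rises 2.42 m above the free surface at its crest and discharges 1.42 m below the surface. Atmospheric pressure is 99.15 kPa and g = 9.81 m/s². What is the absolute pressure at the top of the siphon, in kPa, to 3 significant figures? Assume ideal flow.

Bernoulli surface→outlet gives ½v² = g·h_out, so v = √(2·9.81·1.42) = 5.28 m/s.
The bore is uniform, so the speed at the crest is the same v. Bernoulli surface→crest: P_atm = P_top + ½ρv² + ρg·h_top.
P_top = 99150 − ½·809·5.28² − 809·9.81·2.42 = 68700 Pa.

P_top ≈ 68.7 kPa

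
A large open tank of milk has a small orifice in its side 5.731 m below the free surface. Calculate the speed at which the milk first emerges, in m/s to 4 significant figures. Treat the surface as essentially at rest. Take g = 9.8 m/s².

Bernoulli from surface to hole (P equal, v_surface ≈ 0): v = √(2gh) = √(2×9.8×5.731) = 10.60 m/s.

v ≈ 10.60 m/s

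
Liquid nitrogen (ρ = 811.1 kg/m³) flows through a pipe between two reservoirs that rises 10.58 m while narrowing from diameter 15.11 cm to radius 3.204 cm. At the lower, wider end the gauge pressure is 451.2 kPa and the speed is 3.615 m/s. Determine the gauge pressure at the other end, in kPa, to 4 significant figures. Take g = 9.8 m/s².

208.6 kPa

The volume flow rate is constant, so v₂ = (A₁/A₂)v₁ = (179.3/32.25)·3.615 = 20.10 m/s.
Applying Bernoulli between the two ends and solving for P₂: P₂ = P₁ + ½ρ(v₁² − v₂²) − ρgΔh.
P₂ = 451200 + ½·811.1·(3.615² − 20.10²) − 811.1·9.8·(+10.58) = 451200 + (-158500) − (84100) = 208600 Pa.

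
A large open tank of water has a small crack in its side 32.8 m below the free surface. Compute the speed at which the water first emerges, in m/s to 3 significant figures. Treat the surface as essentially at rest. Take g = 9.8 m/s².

v = 25.4 m/s

Torricelli's result v = √(2gh) gives v = √(2·9.8·32.8) = 25.4 m/s.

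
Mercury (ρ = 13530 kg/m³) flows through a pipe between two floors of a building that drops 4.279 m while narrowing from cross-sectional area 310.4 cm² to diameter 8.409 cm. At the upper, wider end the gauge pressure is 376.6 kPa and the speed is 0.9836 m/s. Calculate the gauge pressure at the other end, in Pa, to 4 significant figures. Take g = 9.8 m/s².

P₂ ≈ 746100 Pa

Mass conservation (A₁v₁ = A₂v₂) gives v₂ = 0.9836 × 310.4/55.54 = 5.497 m/s.
Applying Bernoulli between the two ends and solving for P₂: P₂ = P₁ + ½ρ(v₁² − v₂²) − ρgΔh.
P₂ = 376600 + ½·13530·(0.9836² − 5.497²) − 13530·9.8·(−4.279) = 376600 + (-197900) − (-567400) = 746100 Pa.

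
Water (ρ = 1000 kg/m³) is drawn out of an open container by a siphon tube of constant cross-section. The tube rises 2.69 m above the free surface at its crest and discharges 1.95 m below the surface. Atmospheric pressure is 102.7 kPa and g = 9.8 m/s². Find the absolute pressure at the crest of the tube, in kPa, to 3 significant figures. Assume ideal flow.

The outlet speed comes from Torricelli: v = √(2g·1.95) = 6.18 m/s.
The bore is uniform, so the speed at the crest is the same v. Bernoulli surface→crest: P_atm = P_top + ½ρv² + ρg·h_top.
P_top = 102700 − ½·1000·6.18² − 1000·9.8·2.69 = 57200 Pa.

57.2 kPa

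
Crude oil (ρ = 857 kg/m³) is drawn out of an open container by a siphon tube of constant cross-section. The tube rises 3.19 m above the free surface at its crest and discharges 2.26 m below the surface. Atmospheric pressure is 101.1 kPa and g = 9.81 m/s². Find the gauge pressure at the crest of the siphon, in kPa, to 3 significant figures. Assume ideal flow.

From the surface to the outlet (both open to atmosphere, surface at rest): v = √(2g·h_out) = √(2·9.81·2.26) = 6.66 m/s.
The bore is uniform, so the speed at the crest is the same v. Bernoulli surface→crest: P_atm = P_top + ½ρv² + ρg·h_top.
P_top = 101100 − ½·857·6.66² − 857·9.81·3.19 = 55300 Pa. So P_gauge = P_top − P_atm = -45800 Pa.

P_gauge ≈ -45.8 kPa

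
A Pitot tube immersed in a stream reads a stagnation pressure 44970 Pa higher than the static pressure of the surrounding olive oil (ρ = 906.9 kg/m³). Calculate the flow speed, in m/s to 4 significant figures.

At the stagnation point the flow is brought to rest, so Bernoulli gives P_stag − P_static = ½ρv².
v = √(2ΔP/ρ) = √(2·44970/906.9) = 9.959 m/s.

9.959 m/s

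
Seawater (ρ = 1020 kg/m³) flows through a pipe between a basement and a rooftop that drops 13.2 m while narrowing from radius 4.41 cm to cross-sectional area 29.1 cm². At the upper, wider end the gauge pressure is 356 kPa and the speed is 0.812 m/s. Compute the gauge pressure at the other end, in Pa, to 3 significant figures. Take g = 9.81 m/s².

By continuity, v₂ = v₁·A₁/A₂ = 0.812·(61.1/29.1) = 1.70 m/s.
Applying Bernoulli between the two ends and solving for P₂: P₂ = P₁ + ½ρ(v₁² − v₂²) − ρgΔh.
P₂ = 356000 + ½·1020·(0.812² − 1.70²) − 1020·9.81·(−13.2) = 356000 + (-1150) − (-132000) = 487000 Pa.

487000 Pa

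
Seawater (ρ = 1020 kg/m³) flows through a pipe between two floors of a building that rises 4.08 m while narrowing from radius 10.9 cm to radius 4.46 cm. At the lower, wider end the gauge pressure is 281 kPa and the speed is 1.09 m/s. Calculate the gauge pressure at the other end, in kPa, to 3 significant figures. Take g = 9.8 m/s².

219 kPa

By continuity, v₂ = v₁·A₁/A₂ = 1.09·(373/62.5) = 6.51 m/s.
Energy conservation along the streamline gives P₂ = P₁ − ½ρ(v₂² − v₁²) − ρg(h₂ − h₁).
P₂ = 281000 + ½·1020·(1.09² − 6.51²) − 1020·9.8·(+4.08) = 281000 + (-21000) − (40800) = 219000 Pa.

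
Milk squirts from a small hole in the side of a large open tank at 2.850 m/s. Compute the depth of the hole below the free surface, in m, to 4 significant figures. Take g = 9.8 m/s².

h = 0.4144 m

For a small hole in a large open tank, ½v² = gh, giving h = v²/(2g).
h = 2.850²/(2·9.8) = 8.123/19.60 = 0.4144 m.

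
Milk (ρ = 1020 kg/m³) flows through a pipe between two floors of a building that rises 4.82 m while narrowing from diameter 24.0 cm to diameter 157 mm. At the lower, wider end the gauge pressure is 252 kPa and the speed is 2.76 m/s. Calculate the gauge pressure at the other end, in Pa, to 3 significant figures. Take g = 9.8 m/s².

P₂ ≈ 186000 Pa

Continuity gives A₁v₁ = A₂v₂, so v₂ = (452 cm²)/(194 cm²) × 2.76 m/s = 6.45 m/s.
Energy conservation along the streamline gives P₂ = P₁ − ½ρ(v₂² − v₁²) − ρg(h₂ − h₁).
P₂ = 252000 + ½·1020·(2.76² − 6.45²) − 1020·9.8·(+4.82) = 252000 + (-17300) − (48200) = 186000 Pa.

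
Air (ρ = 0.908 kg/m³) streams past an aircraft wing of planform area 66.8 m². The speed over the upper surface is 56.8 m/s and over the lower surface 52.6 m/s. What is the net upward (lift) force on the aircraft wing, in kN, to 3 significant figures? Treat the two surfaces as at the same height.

With equal heights on the two surfaces, Bernoulli gives P_lower − P_upper = ½ρ(v_upper² − v_lower²).
ΔP = ½·0.908·(56.8² − 52.6²) = 209 Pa.
Lift = ΔP · A = 209 × 66.8 = 13900 N.

F ≈ 13.9 kN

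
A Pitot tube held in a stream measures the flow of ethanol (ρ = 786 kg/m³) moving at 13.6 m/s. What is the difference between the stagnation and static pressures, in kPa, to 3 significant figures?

The dynamic pressure equals the rise in static pressure at the stagnation point: ΔP = ½ρv².
ΔP = ½·786·13.6² = 72700 Pa.

ΔP = 72.7 kPa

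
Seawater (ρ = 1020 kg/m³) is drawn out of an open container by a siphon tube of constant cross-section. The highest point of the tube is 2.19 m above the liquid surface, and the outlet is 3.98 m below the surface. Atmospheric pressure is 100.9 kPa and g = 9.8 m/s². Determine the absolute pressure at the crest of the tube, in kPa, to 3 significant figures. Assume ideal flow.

From the surface to the outlet (both open to atmosphere, surface at rest): v = √(2g·h_out) = √(2·9.8·3.98) = 8.83 m/s.
With constant cross-section the crest speed equals v; applying Bernoulli from the surface up to the crest, P_top = P_atm − ½ρv² − ρg·h_top.
P_top = 100900 − ½·1020·8.83² − 1020·9.8·2.19 = 39200 Pa.

P_top ≈ 39.2 kPa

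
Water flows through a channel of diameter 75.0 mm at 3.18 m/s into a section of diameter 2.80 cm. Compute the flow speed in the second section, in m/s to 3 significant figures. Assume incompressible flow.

v₂ ≈ 22.8 m/s

By continuity, v₂ = v₁·A₁/A₂ = 3.18·(44.2/6.16) = 22.8 m/s.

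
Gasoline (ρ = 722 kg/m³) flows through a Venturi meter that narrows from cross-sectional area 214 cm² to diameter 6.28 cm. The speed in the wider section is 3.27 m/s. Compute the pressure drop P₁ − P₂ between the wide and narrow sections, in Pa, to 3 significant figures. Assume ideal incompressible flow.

Continuity gives A₁v₁ = A₂v₂, so v₂ = (214 cm²)/(31.0 cm²) × 3.27 m/s = 22.6 m/s.
Bernoulli (h₁ = h₂): P₁ − P₂ = ½ρ(v₂² − v₁²).
P₁ − P₂ = ½·722·(22.6² − 3.27²) = ½·722·500 = 180000 Pa.

ΔP ≈ 180000 Pa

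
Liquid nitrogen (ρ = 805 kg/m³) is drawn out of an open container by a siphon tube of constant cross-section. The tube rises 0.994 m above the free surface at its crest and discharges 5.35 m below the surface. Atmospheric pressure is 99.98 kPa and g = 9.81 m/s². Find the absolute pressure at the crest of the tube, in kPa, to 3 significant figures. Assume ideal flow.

P_top ≈ 49.9 kPa

From the surface to the outlet (both open to atmosphere, surface at rest): v = √(2g·h_out) = √(2·9.81·5.35) = 10.2 m/s.
The bore is uniform, so the speed at the crest is the same v. Bernoulli surface→crest: P_atm = P_top + ½ρv² + ρg·h_top.
P_top = 99980 − ½·805·10.2² − 805·9.81·0.994 = 49900 Pa.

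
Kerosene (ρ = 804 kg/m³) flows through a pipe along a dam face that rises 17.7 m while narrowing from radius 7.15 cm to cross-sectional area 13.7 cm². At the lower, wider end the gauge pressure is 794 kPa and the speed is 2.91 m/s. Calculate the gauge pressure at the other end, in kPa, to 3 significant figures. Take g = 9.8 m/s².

By continuity, v₂ = v₁·A₁/A₂ = 2.91·(161/13.7) = 34.1 m/s.
Applying Bernoulli between the two ends and solving for P₂: P₂ = P₁ + ½ρ(v₁² − v₂²) − ρgΔh.
P₂ = 794000 + ½·804·(2.91² − 34.1²) − 804·9.8·(+17.7) = 794000 + (-464000) − (139000) = 190000 Pa.

P₂ ≈ 190 kPa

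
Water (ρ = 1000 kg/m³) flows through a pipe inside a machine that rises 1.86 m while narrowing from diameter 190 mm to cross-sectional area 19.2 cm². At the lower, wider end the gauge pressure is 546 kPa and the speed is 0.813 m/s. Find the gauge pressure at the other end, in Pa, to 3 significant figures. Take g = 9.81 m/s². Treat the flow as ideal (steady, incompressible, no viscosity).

Continuity gives A₁v₁ = A₂v₂, so v₂ = (284 cm²)/(19.2 cm²) × 0.813 m/s = 12.0 m/s.
Applying Bernoulli between the two ends and solving for P₂: P₂ = P₁ + ½ρ(v₁² − v₂²) − ρgΔh.
P₂ = 546000 + ½·1000·(0.813² − 12.0²) − 1000·9.81·(+1.86) = 546000 + (-71700) − (18200) = 456000 Pa.

P₂ = 456000 Pa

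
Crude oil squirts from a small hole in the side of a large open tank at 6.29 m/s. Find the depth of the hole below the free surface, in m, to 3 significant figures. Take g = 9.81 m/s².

For a small hole in a large open tank, ½v² = gh, giving h = v²/(2g).
h = 6.29²/(2·9.81) = 39.6/19.62 = 2.02 m.

2.02 m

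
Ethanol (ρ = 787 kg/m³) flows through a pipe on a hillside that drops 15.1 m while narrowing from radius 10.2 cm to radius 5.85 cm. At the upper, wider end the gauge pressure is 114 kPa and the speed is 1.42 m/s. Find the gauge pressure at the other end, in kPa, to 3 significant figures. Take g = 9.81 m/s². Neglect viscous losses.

Mass conservation (A₁v₁ = A₂v₂) gives v₂ = 1.42 × 327/108 = 4.32 m/s.
Energy conservation along the streamline gives P₂ = P₁ − ½ρ(v₂² − v₁²) − ρg(h₂ − h₁).
P₂ = 114000 + ½·787·(1.42² − 4.32²) − 787·9.81·(−15.1) = 114000 + (-6540) − (-117000) = 224000 Pa.

224 kPa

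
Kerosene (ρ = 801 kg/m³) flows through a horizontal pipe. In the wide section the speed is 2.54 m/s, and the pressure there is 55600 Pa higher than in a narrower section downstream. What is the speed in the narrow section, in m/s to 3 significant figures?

v₂ = 12.1 m/s

Horizontal Bernoulli: P₁ + ½ρv₁² = P₂ + ½ρv₂², so v₂² = v₁² + 2(P₁ − P₂)/ρ.
v₂ = √(2.54² + 2·55600/801) = √(6.45 + 139) = 12.1 m/s.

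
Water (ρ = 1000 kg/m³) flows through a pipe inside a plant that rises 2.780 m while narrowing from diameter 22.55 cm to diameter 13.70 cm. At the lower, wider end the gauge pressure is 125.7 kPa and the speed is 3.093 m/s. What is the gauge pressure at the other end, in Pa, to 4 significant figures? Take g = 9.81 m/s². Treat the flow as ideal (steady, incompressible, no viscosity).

The volume flow rate is constant, so v₂ = (A₁/A₂)v₁ = (399.4/147.4)·3.093 = 8.380 m/s.
Energy conservation along the streamline gives P₂ = P₁ − ½ρ(v₂² − v₁²) − ρg(h₂ − h₁).
P₂ = 125700 + ½·1000·(3.093² − 8.380²) − 1000·9.81·(+2.780) = 125700 + (-30330) − (27270) = 68100 Pa.

P₂ = 68100 Pa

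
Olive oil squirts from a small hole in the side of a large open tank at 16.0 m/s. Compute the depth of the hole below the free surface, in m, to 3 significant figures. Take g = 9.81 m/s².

h ≈ 13.0 m

For a small hole in a large open tank, ½v² = gh, giving h = v²/(2g).
h = 16.0²/(2·9.81) = 256/19.62 = 13.0 m.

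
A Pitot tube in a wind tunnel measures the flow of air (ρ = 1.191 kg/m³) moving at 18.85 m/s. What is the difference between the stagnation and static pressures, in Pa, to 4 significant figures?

At the stagnation point the flow is brought to rest, so Bernoulli gives P_stag − P_static = ½ρv².
ΔP = ½·1.191·18.85² = 211.6 Pa.

ΔP ≈ 211.6 Pa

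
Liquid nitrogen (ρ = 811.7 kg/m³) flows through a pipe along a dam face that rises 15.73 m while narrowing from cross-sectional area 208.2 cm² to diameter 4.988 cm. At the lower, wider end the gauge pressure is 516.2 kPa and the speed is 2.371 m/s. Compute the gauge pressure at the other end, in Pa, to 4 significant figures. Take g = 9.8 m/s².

By continuity, v₂ = v₁·A₁/A₂ = 2.371·(208.2/19.54) = 25.26 m/s.
Energy conservation along the streamline gives P₂ = P₁ − ½ρ(v₂² − v₁²) − ρg(h₂ − h₁).
P₂ = 516200 + ½·811.7·(2.371² − 25.26²) − 811.7·9.8·(+15.73) = 516200 + (-256700) − (125100) = 134400 Pa.

P₂ ≈ 134400 Pa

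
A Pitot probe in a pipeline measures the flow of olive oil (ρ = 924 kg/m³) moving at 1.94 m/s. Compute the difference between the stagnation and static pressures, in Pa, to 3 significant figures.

1740 Pa

The dynamic pressure equals the rise in static pressure at the stagnation point: ΔP = ½ρv².
ΔP = ½·924·1.94² = 1740 Pa.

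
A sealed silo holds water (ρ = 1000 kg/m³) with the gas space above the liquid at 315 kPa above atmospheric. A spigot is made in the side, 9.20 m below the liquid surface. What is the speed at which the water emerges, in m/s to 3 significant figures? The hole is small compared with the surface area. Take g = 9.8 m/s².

v ≈ 28.5 m/s

Take point 1 at the surface (v₁ ≈ 0) and point 2 at the hole (at atmospheric pressure). Bernoulli: P₁ + ρg h = P_atm + ½ρv₂².
With P₁ − P_atm = 315000 Pa, v₂ = √(2gh + 2ΔP/ρ) = √(2·9.8·9.20 + 2·315000/1000) = 28.5 m/s.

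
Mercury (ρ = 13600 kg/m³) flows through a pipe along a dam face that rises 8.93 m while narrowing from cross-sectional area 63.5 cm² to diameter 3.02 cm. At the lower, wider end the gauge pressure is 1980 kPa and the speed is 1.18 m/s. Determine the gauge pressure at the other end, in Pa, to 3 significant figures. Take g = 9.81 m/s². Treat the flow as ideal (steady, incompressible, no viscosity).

P₂ ≈ 54000 Pa

By continuity, v₂ = v₁·A₁/A₂ = 1.18·(63.5/7.16) = 10.5 m/s.
Bernoulli: P₁ + ½ρv₁² + ρg h₁ = P₂ + ½ρv₂² + ρg h₂, so P₂ = P₁ + ½ρ(v₁² − v₂²) − ρg(h₂ − h₁).
P₂ = 1980000 + ½·13600·(1.18² − 10.5²) − 13600·9.81·(+8.93) = 1980000 + (-735000) − (1190000) = 54000 Pa.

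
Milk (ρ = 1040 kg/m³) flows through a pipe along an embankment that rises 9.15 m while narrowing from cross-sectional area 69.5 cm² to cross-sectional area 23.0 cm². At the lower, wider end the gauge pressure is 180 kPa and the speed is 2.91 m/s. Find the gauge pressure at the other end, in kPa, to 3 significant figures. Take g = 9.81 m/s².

P₂ ≈ 50.8 kPa

Continuity gives A₁v₁ = A₂v₂, so v₂ = (69.5 cm²)/(23.0 cm²) × 2.91 m/s = 8.79 m/s.
Applying Bernoulli between the two ends and solving for P₂: P₂ = P₁ + ½ρ(v₁² − v₂²) − ρgΔh.
P₂ = 180000 + ½·1040·(2.91² − 8.79²) − 1040·9.81·(+9.15) = 180000 + (-35800) − (93400) = 50800 Pa.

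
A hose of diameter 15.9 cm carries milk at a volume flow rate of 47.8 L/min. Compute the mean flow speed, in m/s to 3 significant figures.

Q = 47.8 L/min = 0.000797 m³/s.
v = Q/A = 0.000797 / 0.0199 = 0.0401 m/s.

v ≈ 0.0401 m/s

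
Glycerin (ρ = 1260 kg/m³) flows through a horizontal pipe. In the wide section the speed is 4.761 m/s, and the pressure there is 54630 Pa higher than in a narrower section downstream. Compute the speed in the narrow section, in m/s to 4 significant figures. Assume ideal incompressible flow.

With h₁ = h₂, rearranging Bernoulli gives v₂ = √(v₁² + 2ΔP/ρ).
v₂ = √(4.761² + 2·54630/1260) = √(22.67 + 86.71) = 10.46 m/s.

10.46 m/s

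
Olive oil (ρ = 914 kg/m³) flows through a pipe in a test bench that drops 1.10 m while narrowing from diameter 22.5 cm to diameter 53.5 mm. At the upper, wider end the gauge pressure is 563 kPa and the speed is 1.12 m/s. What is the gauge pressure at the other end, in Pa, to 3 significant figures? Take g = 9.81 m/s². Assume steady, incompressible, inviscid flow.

P₂ ≈ 394000 Pa

Continuity gives A₁v₁ = A₂v₂, so v₂ = (398 cm²)/(22.5 cm²) × 1.12 m/s = 19.8 m/s.
Energy conservation along the streamline gives P₂ = P₁ − ½ρ(v₂² − v₁²) − ρg(h₂ − h₁).
P₂ = 563000 + ½·914·(1.12² − 19.8²) − 914·9.81·(−1.10) = 563000 + (-179000) − (-9860) = 394000 Pa.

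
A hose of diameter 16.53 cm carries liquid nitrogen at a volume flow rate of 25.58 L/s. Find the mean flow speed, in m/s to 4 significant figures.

v = 1.192 m/s

Q = 25.58 L/s = 0.02558 m³/s.
v = Q/A = 0.02558 / 0.02146 = 1.192 m/s.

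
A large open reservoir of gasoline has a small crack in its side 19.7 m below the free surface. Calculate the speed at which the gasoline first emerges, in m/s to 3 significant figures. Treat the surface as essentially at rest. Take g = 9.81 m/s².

v ≈ 19.7 m/s

Bernoulli from surface to hole (P equal, v_surface ≈ 0): v = √(2gh) = √(2×9.81×19.7) = 19.7 m/s.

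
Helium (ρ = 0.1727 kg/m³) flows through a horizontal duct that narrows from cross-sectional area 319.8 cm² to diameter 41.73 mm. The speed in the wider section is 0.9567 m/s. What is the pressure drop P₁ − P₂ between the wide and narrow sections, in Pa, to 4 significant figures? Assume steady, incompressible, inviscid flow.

ΔP = 43.13 Pa

The volume flow rate is constant, so v₂ = (A₁/A₂)v₁ = (319.8/13.68)·0.9567 = 22.37 m/s.
The pipe is horizontal, so Bernoulli reduces to P₁ + ½ρv₁² = P₂ + ½ρv₂².
P₁ − P₂ = ½·0.1727·(22.37² − 0.9567²) = ½·0.1727·499.5 = 43.13 Pa.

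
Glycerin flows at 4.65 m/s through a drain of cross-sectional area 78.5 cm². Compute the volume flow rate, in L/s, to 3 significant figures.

Q ≈ 36.5 L/s

Q = A·v = 0.00785 m² × 4.65 m/s = 0.0365 m³/s.
Converting: 0.0365 m³/s × 1000 = 36.5 L/s.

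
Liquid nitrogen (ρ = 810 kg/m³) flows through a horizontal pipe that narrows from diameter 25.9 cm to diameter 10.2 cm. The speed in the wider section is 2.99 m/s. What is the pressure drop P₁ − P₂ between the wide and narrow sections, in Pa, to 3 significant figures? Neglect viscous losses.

ΔP ≈ 147000 Pa

Continuity gives A₁v₁ = A₂v₂, so v₂ = (527 cm²)/(81.7 cm²) × 2.99 m/s = 19.3 m/s.
With no height change, Bernoulli's equation is P₁ + ½ρv₁² = P₂ + ½ρv₂².
P₁ − P₂ = ½·810·(19.3² − 2.99²) = ½·810·363 = 147000 Pa.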